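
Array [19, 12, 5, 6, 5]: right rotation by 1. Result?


Right rotate by 1: [5, 19, 12, 5, 6]


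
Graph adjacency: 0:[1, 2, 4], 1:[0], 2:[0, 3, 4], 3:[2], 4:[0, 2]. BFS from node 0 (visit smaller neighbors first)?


BFS queue: start with [0]
Visit order: [0, 1, 2, 4, 3]


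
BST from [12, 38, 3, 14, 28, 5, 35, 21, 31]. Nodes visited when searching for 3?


BST root = 12
Search for 3: compare at each node
Path: [12, 3]


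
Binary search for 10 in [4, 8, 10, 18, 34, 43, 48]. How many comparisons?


Search for 10:
[0,6] mid=3 arr[3]=18
[0,2] mid=1 arr[1]=8
[2,2] mid=2 arr[2]=10
Total: 3 comparisons


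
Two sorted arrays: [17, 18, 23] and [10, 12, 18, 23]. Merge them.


Compare heads, take smaller each step.
Merged: [10, 12, 17, 18, 18, 23, 23]


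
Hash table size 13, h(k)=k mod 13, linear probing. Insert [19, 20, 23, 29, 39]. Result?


Insertions: 19->slot 6; 20->slot 7; 23->slot 10; 29->slot 3; 39->slot 0
Table: [39, None, None, 29, None, None, 19, 20, None, None, 23, None, None]


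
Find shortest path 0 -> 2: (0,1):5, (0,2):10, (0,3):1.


Dijkstra from 0:
Distances: {0: 0, 1: 5, 2: 10, 3: 1}
Shortest distance to 2 = 10, path = [0, 2]


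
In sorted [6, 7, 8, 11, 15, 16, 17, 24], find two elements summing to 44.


Two pointers: lo=0, hi=7
No pair sums to 44


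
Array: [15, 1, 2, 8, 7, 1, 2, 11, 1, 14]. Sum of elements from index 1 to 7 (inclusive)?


Prefix sums: [0, 15, 16, 18, 26, 33, 34, 36, 47, 48, 62]
Sum[1..7] = prefix[8] - prefix[1] = 47 - 15 = 32


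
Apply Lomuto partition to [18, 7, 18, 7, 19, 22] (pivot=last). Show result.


Elements <= 22 go left of pivot.
Result: [18, 7, 18, 7, 19, 22], pivot at index 5


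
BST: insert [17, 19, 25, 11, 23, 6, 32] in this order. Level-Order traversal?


Root = 17; build tree by BST insertion.
Level-Order traversal: [17, 11, 19, 6, 25, 23, 32]


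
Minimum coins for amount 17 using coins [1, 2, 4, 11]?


dp[0]=0; dp[i]=1+min(dp[i-c] for c in coins)
...dp[12]=2, dp[13]=2, dp[14]=3, dp[15]=2, dp[16]=3, dp[17]=3
Minimum coins for 17 = 3


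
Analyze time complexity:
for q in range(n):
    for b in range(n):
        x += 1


Per nesting level: O(n) * O(n) = O(n^2)
Complexity: O(n^2)


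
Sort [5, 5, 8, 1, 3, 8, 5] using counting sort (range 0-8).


Count array: [0, 1, 0, 1, 0, 3, 0, 0, 2]
Reconstruct: [1, 3, 5, 5, 5, 8, 8]


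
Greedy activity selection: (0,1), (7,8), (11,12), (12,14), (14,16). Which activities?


Greedy: pick earliest-ending, then skip overlaps.
Selected (5 activities): [(0, 1), (7, 8), (11, 12), (12, 14), (14, 16)]


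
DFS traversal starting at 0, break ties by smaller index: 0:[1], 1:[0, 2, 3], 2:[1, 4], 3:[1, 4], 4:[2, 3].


DFS stack-based: start with [0]
Visit order: [0, 1, 2, 4, 3]


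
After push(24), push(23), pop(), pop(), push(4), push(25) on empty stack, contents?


push(24) -> [24]
push(23) -> [24, 23]
pop() returns 23 -> [24]
pop() returns 24 -> []
push(4) -> [4]
push(25) -> [4, 25]
Final stack (bottom to top): [4, 25]


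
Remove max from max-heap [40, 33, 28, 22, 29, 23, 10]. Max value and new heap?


Max = 40
Replace root with last, heapify down
Resulting heap: [33, 29, 28, 22, 10, 23]


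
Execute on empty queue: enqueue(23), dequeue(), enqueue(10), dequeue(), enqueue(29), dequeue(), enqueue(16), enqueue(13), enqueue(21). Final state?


enqueue(23) -> [23]
dequeue() returns 23 -> []
enqueue(10) -> [10]
dequeue() returns 10 -> []
enqueue(29) -> [29]
dequeue() returns 29 -> []
enqueue(16) -> [16]
enqueue(13) -> [16, 13]
enqueue(21) -> [16, 13, 21]
Final queue (front to back): [16, 13, 21]


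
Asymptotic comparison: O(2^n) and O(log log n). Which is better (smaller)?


double-logarithmic grows slower than exponential
O(log log n) is asymptotically smaller; O(2^n) grows faster


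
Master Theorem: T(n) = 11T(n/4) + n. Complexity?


a=11, b=4, c=1. log_4(11)=1.730 > c=1. Case 1: O(n^log_b(a)) = O(n^1.730)
Complexity: O(n^1.730)


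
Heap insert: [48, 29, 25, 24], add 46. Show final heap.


Append 46: [48, 29, 25, 24, 46]
Bubble up: swap idx 4(46) with idx 1(29)
Result: [48, 46, 25, 24, 29]


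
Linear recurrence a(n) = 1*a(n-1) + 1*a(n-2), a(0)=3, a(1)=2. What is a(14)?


Build bottom-up:
...a(12)=555, a(13)=898, a(14)=1*898+1*555=1453


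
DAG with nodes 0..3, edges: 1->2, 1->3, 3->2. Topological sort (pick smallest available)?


Kahn's algorithm, process smallest node first
Order: [0, 1, 3, 2]


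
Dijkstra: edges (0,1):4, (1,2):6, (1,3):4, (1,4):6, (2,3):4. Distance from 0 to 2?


Dijkstra from 0:
Distances: {0: 0, 1: 4, 2: 10, 3: 8, 4: 10}
Shortest distance to 2 = 10, path = [0, 1, 2]


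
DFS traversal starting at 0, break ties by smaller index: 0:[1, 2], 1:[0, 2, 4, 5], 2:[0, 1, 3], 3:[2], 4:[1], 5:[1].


DFS stack-based: start with [0]
Visit order: [0, 1, 2, 3, 4, 5]


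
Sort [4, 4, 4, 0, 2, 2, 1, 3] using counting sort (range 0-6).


Count array: [1, 1, 2, 1, 3, 0, 0]
Reconstruct: [0, 1, 2, 2, 3, 4, 4, 4]


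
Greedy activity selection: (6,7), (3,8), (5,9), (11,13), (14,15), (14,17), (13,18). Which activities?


Greedy: pick earliest-ending, then skip overlaps.
Selected (3 activities): [(6, 7), (11, 13), (14, 15)]


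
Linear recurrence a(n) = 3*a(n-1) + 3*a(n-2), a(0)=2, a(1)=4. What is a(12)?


Build bottom-up:
...a(10)=747468, a(11)=2833866, a(12)=3*2833866+3*747468=10744002


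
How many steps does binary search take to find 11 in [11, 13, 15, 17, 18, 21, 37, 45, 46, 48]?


Search for 11:
[0,9] mid=4 arr[4]=18
[0,3] mid=1 arr[1]=13
[0,0] mid=0 arr[0]=11
Total: 3 comparisons


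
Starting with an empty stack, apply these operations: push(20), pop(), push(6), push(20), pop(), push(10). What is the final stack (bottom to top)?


push(20) -> [20]
pop() returns 20 -> []
push(6) -> [6]
push(20) -> [6, 20]
pop() returns 20 -> [6]
push(10) -> [6, 10]
Final stack (bottom to top): [6, 10]


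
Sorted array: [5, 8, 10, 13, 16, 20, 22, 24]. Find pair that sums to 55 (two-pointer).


Two pointers: lo=0, hi=7
No pair sums to 55


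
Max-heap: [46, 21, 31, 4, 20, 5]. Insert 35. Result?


Append 35: [46, 21, 31, 4, 20, 5, 35]
Bubble up: swap idx 6(35) with idx 2(31)
Result: [46, 21, 35, 4, 20, 5, 31]


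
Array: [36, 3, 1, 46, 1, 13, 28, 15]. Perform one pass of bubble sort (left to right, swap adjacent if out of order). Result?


After one pass: [3, 1, 36, 1, 13, 28, 15, 46]


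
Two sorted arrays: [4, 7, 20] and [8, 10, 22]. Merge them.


Compare heads, take smaller each step.
Merged: [4, 7, 8, 10, 20, 22]


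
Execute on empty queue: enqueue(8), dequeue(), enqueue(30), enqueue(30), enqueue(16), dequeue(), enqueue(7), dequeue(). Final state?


enqueue(8) -> [8]
dequeue() returns 8 -> []
enqueue(30) -> [30]
enqueue(30) -> [30, 30]
enqueue(16) -> [30, 30, 16]
dequeue() returns 30 -> [30, 16]
enqueue(7) -> [30, 16, 7]
dequeue() returns 30 -> [16, 7]
Final queue (front to back): [16, 7]


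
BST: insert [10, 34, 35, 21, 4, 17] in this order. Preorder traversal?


Root = 10; build tree by BST insertion.
Preorder traversal: [10, 4, 34, 21, 17, 35]


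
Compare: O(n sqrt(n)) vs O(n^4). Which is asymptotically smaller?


n^1.5 grows slower than quartic
O(n sqrt(n)) is asymptotically smaller; O(n^4) grows faster


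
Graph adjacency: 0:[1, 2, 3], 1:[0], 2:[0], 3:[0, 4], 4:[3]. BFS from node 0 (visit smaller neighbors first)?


BFS queue: start with [0]
Visit order: [0, 1, 2, 3, 4]


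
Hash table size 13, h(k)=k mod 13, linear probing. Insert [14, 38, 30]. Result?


Insertions: 14->slot 1; 38->slot 12; 30->slot 4
Table: [None, 14, None, None, 30, None, None, None, None, None, None, None, 38]


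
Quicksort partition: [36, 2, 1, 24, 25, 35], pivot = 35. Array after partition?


Elements <= 35 go left of pivot.
Result: [2, 1, 24, 25, 35, 36], pivot at index 4


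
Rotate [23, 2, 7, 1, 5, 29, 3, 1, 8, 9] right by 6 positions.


Right rotate by 6: [5, 29, 3, 1, 8, 9, 23, 2, 7, 1]


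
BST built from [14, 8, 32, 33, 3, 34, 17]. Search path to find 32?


BST root = 14
Search for 32: compare at each node
Path: [14, 32]


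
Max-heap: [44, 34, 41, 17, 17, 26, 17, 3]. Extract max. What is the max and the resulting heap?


Max = 44
Replace root with last, heapify down
Resulting heap: [41, 34, 26, 17, 17, 3, 17]


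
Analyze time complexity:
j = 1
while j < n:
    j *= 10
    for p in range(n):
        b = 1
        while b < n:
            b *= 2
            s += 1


Per nesting level: O(log n) * O(n) * O(log n) = O(n (log n)^2)
Complexity: O(n (log n)^2)


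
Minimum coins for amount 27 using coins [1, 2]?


dp[0]=0; dp[i]=1+min(dp[i-c] for c in coins)
...dp[22]=11, dp[23]=12, dp[24]=12, dp[25]=13, dp[26]=13, dp[27]=14
Minimum coins for 27 = 14


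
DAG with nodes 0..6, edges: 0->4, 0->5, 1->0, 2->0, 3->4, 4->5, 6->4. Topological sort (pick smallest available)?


Kahn's algorithm, process smallest node first
Order: [1, 2, 0, 3, 6, 4, 5]


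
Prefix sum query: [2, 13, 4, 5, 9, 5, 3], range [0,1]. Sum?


Prefix sums: [0, 2, 15, 19, 24, 33, 38, 41]
Sum[0..1] = prefix[2] - prefix[0] = 15 - 0 = 15


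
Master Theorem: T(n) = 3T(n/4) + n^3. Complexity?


a=3, b=4, c=3. log_4(3)=0.792 < c=3. Case 3: O(n^c) = O(n^3)
Complexity: O(n^3)


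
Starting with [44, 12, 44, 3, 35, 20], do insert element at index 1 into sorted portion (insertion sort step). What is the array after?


After one pass: [12, 44, 44, 3, 35, 20]


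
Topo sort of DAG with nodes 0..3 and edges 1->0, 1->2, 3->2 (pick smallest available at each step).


Kahn's algorithm, process smallest node first
Order: [1, 0, 3, 2]


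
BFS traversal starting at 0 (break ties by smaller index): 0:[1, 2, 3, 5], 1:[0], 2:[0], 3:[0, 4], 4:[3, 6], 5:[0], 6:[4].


BFS queue: start with [0]
Visit order: [0, 1, 2, 3, 5, 4, 6]


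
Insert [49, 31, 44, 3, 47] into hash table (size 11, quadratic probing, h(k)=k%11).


Insertions: 49->slot 5; 31->slot 9; 44->slot 0; 3->slot 3; 47->slot 4
Table: [44, None, None, 3, 47, 49, None, None, None, 31, None]


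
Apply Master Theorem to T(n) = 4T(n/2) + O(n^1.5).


a=4, b=2, c=1.5. log_2(4)=2 > c=1.5. Case 1: O(n^log_b(a)) = O(n^2)
Complexity: O(n^2)


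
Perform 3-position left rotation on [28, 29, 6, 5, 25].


Left rotate by 3: [5, 25, 28, 29, 6]


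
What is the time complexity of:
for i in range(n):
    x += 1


Per nesting level: O(n) = O(n)
Complexity: O(n)


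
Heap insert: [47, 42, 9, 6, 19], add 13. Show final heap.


Append 13: [47, 42, 9, 6, 19, 13]
Bubble up: swap idx 5(13) with idx 2(9)
Result: [47, 42, 13, 6, 19, 9]


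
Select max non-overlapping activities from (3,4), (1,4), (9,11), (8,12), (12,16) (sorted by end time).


Greedy: pick earliest-ending, then skip overlaps.
Selected (3 activities): [(3, 4), (9, 11), (12, 16)]


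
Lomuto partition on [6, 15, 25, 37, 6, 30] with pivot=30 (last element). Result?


Elements <= 30 go left of pivot.
Result: [6, 15, 25, 6, 30, 37], pivot at index 4


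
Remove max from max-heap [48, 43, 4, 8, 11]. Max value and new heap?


Max = 48
Replace root with last, heapify down
Resulting heap: [43, 11, 4, 8]


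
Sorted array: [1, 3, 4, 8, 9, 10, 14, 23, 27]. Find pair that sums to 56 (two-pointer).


Two pointers: lo=0, hi=8
No pair sums to 56


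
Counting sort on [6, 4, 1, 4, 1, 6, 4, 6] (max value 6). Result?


Count array: [0, 2, 0, 0, 3, 0, 3]
Reconstruct: [1, 1, 4, 4, 4, 6, 6, 6]


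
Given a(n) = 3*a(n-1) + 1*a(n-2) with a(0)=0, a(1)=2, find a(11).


Build bottom-up:
...a(9)=25940, a(10)=85674, a(11)=3*85674+1*25940=282962


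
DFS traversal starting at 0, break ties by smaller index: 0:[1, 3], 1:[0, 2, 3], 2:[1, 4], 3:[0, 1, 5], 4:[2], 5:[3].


DFS stack-based: start with [0]
Visit order: [0, 1, 2, 4, 3, 5]


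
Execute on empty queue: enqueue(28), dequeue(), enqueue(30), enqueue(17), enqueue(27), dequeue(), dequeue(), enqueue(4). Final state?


enqueue(28) -> [28]
dequeue() returns 28 -> []
enqueue(30) -> [30]
enqueue(17) -> [30, 17]
enqueue(27) -> [30, 17, 27]
dequeue() returns 30 -> [17, 27]
dequeue() returns 17 -> [27]
enqueue(4) -> [27, 4]
Final queue (front to back): [27, 4]


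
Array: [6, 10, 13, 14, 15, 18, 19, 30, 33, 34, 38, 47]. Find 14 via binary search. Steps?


Search for 14:
[0,11] mid=5 arr[5]=18
[0,4] mid=2 arr[2]=13
[3,4] mid=3 arr[3]=14
Total: 3 comparisons


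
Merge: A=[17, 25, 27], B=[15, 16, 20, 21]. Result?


Compare heads, take smaller each step.
Merged: [15, 16, 17, 20, 21, 25, 27]


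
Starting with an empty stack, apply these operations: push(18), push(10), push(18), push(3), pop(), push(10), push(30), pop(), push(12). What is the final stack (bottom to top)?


push(18) -> [18]
push(10) -> [18, 10]
push(18) -> [18, 10, 18]
push(3) -> [18, 10, 18, 3]
pop() returns 3 -> [18, 10, 18]
push(10) -> [18, 10, 18, 10]
push(30) -> [18, 10, 18, 10, 30]
pop() returns 30 -> [18, 10, 18, 10]
push(12) -> [18, 10, 18, 10, 12]
Final stack (bottom to top): [18, 10, 18, 10, 12]


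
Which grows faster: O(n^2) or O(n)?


linear grows slower than quadratic
O(n) is asymptotically smaller; O(n^2) grows faster


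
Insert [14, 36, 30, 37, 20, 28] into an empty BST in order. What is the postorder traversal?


Root = 14; build tree by BST insertion.
Postorder traversal: [28, 20, 30, 37, 36, 14]


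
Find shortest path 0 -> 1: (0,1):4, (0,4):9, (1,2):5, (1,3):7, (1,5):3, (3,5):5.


Dijkstra from 0:
Distances: {0: 0, 1: 4, 2: 9, 3: 11, 4: 9, 5: 7}
Shortest distance to 1 = 4, path = [0, 1]


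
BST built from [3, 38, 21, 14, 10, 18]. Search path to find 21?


BST root = 3
Search for 21: compare at each node
Path: [3, 38, 21]


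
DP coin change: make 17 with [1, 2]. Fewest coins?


dp[0]=0; dp[i]=1+min(dp[i-c] for c in coins)
...dp[12]=6, dp[13]=7, dp[14]=7, dp[15]=8, dp[16]=8, dp[17]=9
Minimum coins for 17 = 9


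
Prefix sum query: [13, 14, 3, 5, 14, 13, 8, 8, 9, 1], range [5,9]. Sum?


Prefix sums: [0, 13, 27, 30, 35, 49, 62, 70, 78, 87, 88]
Sum[5..9] = prefix[10] - prefix[5] = 88 - 49 = 39


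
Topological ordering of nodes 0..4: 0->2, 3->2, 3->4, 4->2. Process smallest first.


Kahn's algorithm, process smallest node first
Order: [0, 1, 3, 4, 2]


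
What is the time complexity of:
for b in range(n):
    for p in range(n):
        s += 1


Per nesting level: O(n) * O(n) = O(n^2)
Complexity: O(n^2)


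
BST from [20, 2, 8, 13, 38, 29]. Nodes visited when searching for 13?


BST root = 20
Search for 13: compare at each node
Path: [20, 2, 8, 13]


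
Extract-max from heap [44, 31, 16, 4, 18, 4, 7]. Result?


Max = 44
Replace root with last, heapify down
Resulting heap: [31, 18, 16, 4, 7, 4]


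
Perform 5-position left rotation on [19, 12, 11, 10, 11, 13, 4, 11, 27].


Left rotate by 5: [13, 4, 11, 27, 19, 12, 11, 10, 11]


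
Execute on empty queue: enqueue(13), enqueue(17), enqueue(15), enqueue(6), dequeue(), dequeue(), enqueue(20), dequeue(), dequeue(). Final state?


enqueue(13) -> [13]
enqueue(17) -> [13, 17]
enqueue(15) -> [13, 17, 15]
enqueue(6) -> [13, 17, 15, 6]
dequeue() returns 13 -> [17, 15, 6]
dequeue() returns 17 -> [15, 6]
enqueue(20) -> [15, 6, 20]
dequeue() returns 15 -> [6, 20]
dequeue() returns 6 -> [20]
Final queue (front to back): [20]


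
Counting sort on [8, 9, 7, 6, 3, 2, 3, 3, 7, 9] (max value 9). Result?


Count array: [0, 0, 1, 3, 0, 0, 1, 2, 1, 2]
Reconstruct: [2, 3, 3, 3, 6, 7, 7, 8, 9, 9]


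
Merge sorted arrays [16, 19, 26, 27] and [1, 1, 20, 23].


Compare heads, take smaller each step.
Merged: [1, 1, 16, 19, 20, 23, 26, 27]


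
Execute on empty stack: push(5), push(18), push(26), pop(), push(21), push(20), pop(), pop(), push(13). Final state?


push(5) -> [5]
push(18) -> [5, 18]
push(26) -> [5, 18, 26]
pop() returns 26 -> [5, 18]
push(21) -> [5, 18, 21]
push(20) -> [5, 18, 21, 20]
pop() returns 20 -> [5, 18, 21]
pop() returns 21 -> [5, 18]
push(13) -> [5, 18, 13]
Final stack (bottom to top): [5, 18, 13]


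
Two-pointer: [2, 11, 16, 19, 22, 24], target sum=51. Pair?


Two pointers: lo=0, hi=5
No pair sums to 51


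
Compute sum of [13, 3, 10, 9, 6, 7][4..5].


Prefix sums: [0, 13, 16, 26, 35, 41, 48]
Sum[4..5] = prefix[6] - prefix[4] = 48 - 35 = 13


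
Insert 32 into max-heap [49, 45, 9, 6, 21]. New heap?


Append 32: [49, 45, 9, 6, 21, 32]
Bubble up: swap idx 5(32) with idx 2(9)
Result: [49, 45, 32, 6, 21, 9]


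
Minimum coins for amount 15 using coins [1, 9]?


dp[0]=0; dp[i]=1+min(dp[i-c] for c in coins)
...dp[10]=2, dp[11]=3, dp[12]=4, dp[13]=5, dp[14]=6, dp[15]=7
Minimum coins for 15 = 7


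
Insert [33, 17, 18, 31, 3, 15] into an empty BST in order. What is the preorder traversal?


Root = 33; build tree by BST insertion.
Preorder traversal: [33, 17, 3, 15, 18, 31]


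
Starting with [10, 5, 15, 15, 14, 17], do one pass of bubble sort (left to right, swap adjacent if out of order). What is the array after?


After one pass: [5, 10, 15, 14, 15, 17]


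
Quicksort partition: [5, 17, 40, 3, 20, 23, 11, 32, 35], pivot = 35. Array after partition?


Elements <= 35 go left of pivot.
Result: [5, 17, 3, 20, 23, 11, 32, 35, 40], pivot at index 7


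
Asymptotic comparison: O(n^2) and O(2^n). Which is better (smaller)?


quadratic grows slower than exponential
O(n^2) is asymptotically smaller; O(2^n) grows faster


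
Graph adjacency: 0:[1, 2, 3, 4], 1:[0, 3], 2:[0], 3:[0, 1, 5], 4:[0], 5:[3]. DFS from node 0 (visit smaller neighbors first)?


DFS stack-based: start with [0]
Visit order: [0, 1, 3, 5, 2, 4]


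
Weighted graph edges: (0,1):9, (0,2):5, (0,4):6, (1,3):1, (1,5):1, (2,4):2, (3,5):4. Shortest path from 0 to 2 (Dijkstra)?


Dijkstra from 0:
Distances: {0: 0, 1: 9, 2: 5, 3: 10, 4: 6, 5: 10}
Shortest distance to 2 = 5, path = [0, 2]


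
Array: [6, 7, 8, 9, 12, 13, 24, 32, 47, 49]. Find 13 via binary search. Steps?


Search for 13:
[0,9] mid=4 arr[4]=12
[5,9] mid=7 arr[7]=32
[5,6] mid=5 arr[5]=13
Total: 3 comparisons


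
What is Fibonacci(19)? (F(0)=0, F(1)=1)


F(n)=F(n-1)+F(n-2)
...F(17)=1597, F(18)=2584, F(19)=4181


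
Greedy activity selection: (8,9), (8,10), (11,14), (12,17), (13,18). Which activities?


Greedy: pick earliest-ending, then skip overlaps.
Selected (2 activities): [(8, 9), (11, 14)]


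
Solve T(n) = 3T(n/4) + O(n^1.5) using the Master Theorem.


a=3, b=4, c=1.5. log_4(3)=0.792 < c=1.5. Case 3: O(n^c) = O(n^1.500)
Complexity: O(n^1.500)


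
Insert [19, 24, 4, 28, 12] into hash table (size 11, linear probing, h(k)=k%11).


Insertions: 19->slot 8; 24->slot 2; 4->slot 4; 28->slot 6; 12->slot 1
Table: [None, 12, 24, None, 4, None, 28, None, 19, None, None]


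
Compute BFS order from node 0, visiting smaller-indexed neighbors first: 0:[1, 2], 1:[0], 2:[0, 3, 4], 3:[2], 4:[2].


BFS queue: start with [0]
Visit order: [0, 1, 2, 3, 4]


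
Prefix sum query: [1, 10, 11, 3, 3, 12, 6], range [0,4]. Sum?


Prefix sums: [0, 1, 11, 22, 25, 28, 40, 46]
Sum[0..4] = prefix[5] - prefix[0] = 28 - 0 = 28


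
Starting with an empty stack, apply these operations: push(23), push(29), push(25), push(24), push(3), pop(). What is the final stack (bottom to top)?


push(23) -> [23]
push(29) -> [23, 29]
push(25) -> [23, 29, 25]
push(24) -> [23, 29, 25, 24]
push(3) -> [23, 29, 25, 24, 3]
pop() returns 3 -> [23, 29, 25, 24]
Final stack (bottom to top): [23, 29, 25, 24]


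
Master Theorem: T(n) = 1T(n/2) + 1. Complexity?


a=1, b=2, c=0. log_2(1)=0 = c=0. Case 2: O(n^c log n) = O(log n)
Complexity: O(log n)


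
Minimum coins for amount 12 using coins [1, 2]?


dp[0]=0; dp[i]=1+min(dp[i-c] for c in coins)
...dp[7]=4, dp[8]=4, dp[9]=5, dp[10]=5, dp[11]=6, dp[12]=6
Minimum coins for 12 = 6


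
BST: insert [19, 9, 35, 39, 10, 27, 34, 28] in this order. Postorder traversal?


Root = 19; build tree by BST insertion.
Postorder traversal: [10, 9, 28, 34, 27, 39, 35, 19]


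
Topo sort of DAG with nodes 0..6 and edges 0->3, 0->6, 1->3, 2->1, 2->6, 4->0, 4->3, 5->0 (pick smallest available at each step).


Kahn's algorithm, process smallest node first
Order: [2, 1, 4, 5, 0, 3, 6]


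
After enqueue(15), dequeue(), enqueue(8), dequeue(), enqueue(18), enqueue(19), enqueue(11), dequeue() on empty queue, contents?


enqueue(15) -> [15]
dequeue() returns 15 -> []
enqueue(8) -> [8]
dequeue() returns 8 -> []
enqueue(18) -> [18]
enqueue(19) -> [18, 19]
enqueue(11) -> [18, 19, 11]
dequeue() returns 18 -> [19, 11]
Final queue (front to back): [19, 11]


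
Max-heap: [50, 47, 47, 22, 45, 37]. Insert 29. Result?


Append 29: [50, 47, 47, 22, 45, 37, 29]
Bubble up: no swaps needed
Result: [50, 47, 47, 22, 45, 37, 29]


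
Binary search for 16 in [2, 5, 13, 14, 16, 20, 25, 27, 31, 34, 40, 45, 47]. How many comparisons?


Search for 16:
[0,12] mid=6 arr[6]=25
[0,5] mid=2 arr[2]=13
[3,5] mid=4 arr[4]=16
Total: 3 comparisons


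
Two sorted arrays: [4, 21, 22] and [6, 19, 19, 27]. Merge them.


Compare heads, take smaller each step.
Merged: [4, 6, 19, 19, 21, 22, 27]


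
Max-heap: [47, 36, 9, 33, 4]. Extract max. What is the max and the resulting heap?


Max = 47
Replace root with last, heapify down
Resulting heap: [36, 33, 9, 4]


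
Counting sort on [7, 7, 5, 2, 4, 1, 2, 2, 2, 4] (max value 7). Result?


Count array: [0, 1, 4, 0, 2, 1, 0, 2]
Reconstruct: [1, 2, 2, 2, 2, 4, 4, 5, 7, 7]


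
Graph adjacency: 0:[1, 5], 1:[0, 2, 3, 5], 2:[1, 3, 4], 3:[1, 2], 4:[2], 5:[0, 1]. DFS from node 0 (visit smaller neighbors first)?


DFS stack-based: start with [0]
Visit order: [0, 1, 2, 3, 4, 5]


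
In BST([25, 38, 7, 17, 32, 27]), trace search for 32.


BST root = 25
Search for 32: compare at each node
Path: [25, 38, 32]


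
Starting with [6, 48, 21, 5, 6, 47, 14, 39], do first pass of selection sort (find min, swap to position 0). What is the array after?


After one pass: [5, 48, 21, 6, 6, 47, 14, 39]


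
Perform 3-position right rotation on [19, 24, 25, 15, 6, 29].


Right rotate by 3: [15, 6, 29, 19, 24, 25]


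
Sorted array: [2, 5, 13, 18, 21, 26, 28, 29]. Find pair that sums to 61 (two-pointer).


Two pointers: lo=0, hi=7
No pair sums to 61


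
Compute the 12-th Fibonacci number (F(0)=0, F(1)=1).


F(n)=F(n-1)+F(n-2)
...F(10)=55, F(11)=89, F(12)=144


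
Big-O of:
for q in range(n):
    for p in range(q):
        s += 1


Per nesting level: O(n) * O(n) [triangular over q] = O(n^2)
Complexity: O(n^2)


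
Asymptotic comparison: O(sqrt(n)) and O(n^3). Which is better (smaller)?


sublinear grows slower than cubic
O(sqrt(n)) is asymptotically smaller; O(n^3) grows faster


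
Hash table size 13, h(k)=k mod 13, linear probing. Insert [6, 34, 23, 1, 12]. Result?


Insertions: 6->slot 6; 34->slot 8; 23->slot 10; 1->slot 1; 12->slot 12
Table: [None, 1, None, None, None, None, 6, None, 34, None, 23, None, 12]


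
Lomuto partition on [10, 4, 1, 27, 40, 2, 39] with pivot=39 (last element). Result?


Elements <= 39 go left of pivot.
Result: [10, 4, 1, 27, 2, 39, 40], pivot at index 5


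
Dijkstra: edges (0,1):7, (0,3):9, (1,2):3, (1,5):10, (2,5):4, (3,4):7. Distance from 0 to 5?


Dijkstra from 0:
Distances: {0: 0, 1: 7, 2: 10, 3: 9, 4: 16, 5: 14}
Shortest distance to 5 = 14, path = [0, 1, 2, 5]


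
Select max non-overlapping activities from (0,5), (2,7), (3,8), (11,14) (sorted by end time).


Greedy: pick earliest-ending, then skip overlaps.
Selected (2 activities): [(0, 5), (11, 14)]


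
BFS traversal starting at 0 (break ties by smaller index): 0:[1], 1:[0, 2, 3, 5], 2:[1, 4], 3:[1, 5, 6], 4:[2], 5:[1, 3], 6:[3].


BFS queue: start with [0]
Visit order: [0, 1, 2, 3, 5, 4, 6]


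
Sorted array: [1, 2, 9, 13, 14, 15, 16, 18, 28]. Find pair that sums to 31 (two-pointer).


Two pointers: lo=0, hi=8
Found pair: (13, 18) summing to 31


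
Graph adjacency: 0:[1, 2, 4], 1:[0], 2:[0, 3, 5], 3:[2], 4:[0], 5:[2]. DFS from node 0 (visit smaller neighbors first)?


DFS stack-based: start with [0]
Visit order: [0, 1, 2, 3, 5, 4]


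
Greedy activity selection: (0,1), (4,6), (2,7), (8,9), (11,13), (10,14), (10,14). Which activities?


Greedy: pick earliest-ending, then skip overlaps.
Selected (4 activities): [(0, 1), (4, 6), (8, 9), (11, 13)]


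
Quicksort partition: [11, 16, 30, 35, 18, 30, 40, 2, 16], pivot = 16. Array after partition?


Elements <= 16 go left of pivot.
Result: [11, 16, 2, 16, 18, 30, 40, 30, 35], pivot at index 3


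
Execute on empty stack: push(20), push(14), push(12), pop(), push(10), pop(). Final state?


push(20) -> [20]
push(14) -> [20, 14]
push(12) -> [20, 14, 12]
pop() returns 12 -> [20, 14]
push(10) -> [20, 14, 10]
pop() returns 10 -> [20, 14]
Final stack (bottom to top): [20, 14]


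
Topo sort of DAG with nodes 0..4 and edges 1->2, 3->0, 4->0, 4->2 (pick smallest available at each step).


Kahn's algorithm, process smallest node first
Order: [1, 3, 4, 0, 2]


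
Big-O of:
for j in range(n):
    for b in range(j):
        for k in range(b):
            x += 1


Per nesting level: O(n) * O(n) [triangular over j] * O(n) [triangular over b] = O(n^3)
Complexity: O(n^3)


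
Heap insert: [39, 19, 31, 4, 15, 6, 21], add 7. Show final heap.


Append 7: [39, 19, 31, 4, 15, 6, 21, 7]
Bubble up: swap idx 7(7) with idx 3(4)
Result: [39, 19, 31, 7, 15, 6, 21, 4]


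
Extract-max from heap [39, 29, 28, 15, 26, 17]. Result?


Max = 39
Replace root with last, heapify down
Resulting heap: [29, 26, 28, 15, 17]


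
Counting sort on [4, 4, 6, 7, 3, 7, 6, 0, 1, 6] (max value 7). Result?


Count array: [1, 1, 0, 1, 2, 0, 3, 2]
Reconstruct: [0, 1, 3, 4, 4, 6, 6, 6, 7, 7]


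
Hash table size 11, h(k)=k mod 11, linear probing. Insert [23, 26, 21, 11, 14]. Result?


Insertions: 23->slot 1; 26->slot 4; 21->slot 10; 11->slot 0; 14->slot 3
Table: [11, 23, None, 14, 26, None, None, None, None, None, 21]


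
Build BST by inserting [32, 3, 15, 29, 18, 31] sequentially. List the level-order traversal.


Root = 32; build tree by BST insertion.
Level-Order traversal: [32, 3, 15, 29, 18, 31]


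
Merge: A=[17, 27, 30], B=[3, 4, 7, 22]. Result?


Compare heads, take smaller each step.
Merged: [3, 4, 7, 17, 22, 27, 30]


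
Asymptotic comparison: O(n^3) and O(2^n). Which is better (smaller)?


cubic grows slower than exponential
O(n^3) is asymptotically smaller; O(2^n) grows faster


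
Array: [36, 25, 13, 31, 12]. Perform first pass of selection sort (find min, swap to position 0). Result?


After one pass: [12, 25, 13, 31, 36]


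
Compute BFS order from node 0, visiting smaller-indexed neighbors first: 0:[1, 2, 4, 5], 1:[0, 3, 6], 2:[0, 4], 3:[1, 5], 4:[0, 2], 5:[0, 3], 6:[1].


BFS queue: start with [0]
Visit order: [0, 1, 2, 4, 5, 3, 6]


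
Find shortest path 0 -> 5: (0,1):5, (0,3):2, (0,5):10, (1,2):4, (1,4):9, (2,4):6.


Dijkstra from 0:
Distances: {0: 0, 1: 5, 2: 9, 3: 2, 4: 14, 5: 10}
Shortest distance to 5 = 10, path = [0, 5]


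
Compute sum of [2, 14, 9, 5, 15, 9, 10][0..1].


Prefix sums: [0, 2, 16, 25, 30, 45, 54, 64]
Sum[0..1] = prefix[2] - prefix[0] = 16 - 0 = 16


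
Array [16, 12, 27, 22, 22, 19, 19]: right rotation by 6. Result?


Right rotate by 6: [12, 27, 22, 22, 19, 19, 16]


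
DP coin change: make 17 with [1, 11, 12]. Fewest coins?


dp[0]=0; dp[i]=1+min(dp[i-c] for c in coins)
...dp[12]=1, dp[13]=2, dp[14]=3, dp[15]=4, dp[16]=5, dp[17]=6
Minimum coins for 17 = 6


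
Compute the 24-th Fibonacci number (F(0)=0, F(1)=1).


F(n)=F(n-1)+F(n-2)
...F(22)=17711, F(23)=28657, F(24)=46368


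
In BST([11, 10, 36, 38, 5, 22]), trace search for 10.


BST root = 11
Search for 10: compare at each node
Path: [11, 10]


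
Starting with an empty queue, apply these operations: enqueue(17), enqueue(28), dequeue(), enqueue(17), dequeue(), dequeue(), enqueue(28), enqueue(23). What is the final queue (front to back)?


enqueue(17) -> [17]
enqueue(28) -> [17, 28]
dequeue() returns 17 -> [28]
enqueue(17) -> [28, 17]
dequeue() returns 28 -> [17]
dequeue() returns 17 -> []
enqueue(28) -> [28]
enqueue(23) -> [28, 23]
Final queue (front to back): [28, 23]


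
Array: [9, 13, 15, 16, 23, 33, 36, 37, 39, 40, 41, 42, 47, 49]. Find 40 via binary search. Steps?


Search for 40:
[0,13] mid=6 arr[6]=36
[7,13] mid=10 arr[10]=41
[7,9] mid=8 arr[8]=39
[9,9] mid=9 arr[9]=40
Total: 4 comparisons


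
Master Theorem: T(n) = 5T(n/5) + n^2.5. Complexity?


a=5, b=5, c=2.5. log_5(5)=1 < c=2.5. Case 3: O(n^c) = O(n^2.500)
Complexity: O(n^2.500)


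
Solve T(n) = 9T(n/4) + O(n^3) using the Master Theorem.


a=9, b=4, c=3. log_4(9)=1.585 < c=3. Case 3: O(n^c) = O(n^3)
Complexity: O(n^3)


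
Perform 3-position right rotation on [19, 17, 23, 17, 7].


Right rotate by 3: [23, 17, 7, 19, 17]


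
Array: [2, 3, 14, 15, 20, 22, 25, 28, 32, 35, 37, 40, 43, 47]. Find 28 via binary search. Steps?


Search for 28:
[0,13] mid=6 arr[6]=25
[7,13] mid=10 arr[10]=37
[7,9] mid=8 arr[8]=32
[7,7] mid=7 arr[7]=28
Total: 4 comparisons


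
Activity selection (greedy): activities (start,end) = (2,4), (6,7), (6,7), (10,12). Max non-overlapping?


Greedy: pick earliest-ending, then skip overlaps.
Selected (3 activities): [(2, 4), (6, 7), (10, 12)]


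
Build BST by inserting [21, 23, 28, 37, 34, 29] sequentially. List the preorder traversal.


Root = 21; build tree by BST insertion.
Preorder traversal: [21, 23, 28, 37, 34, 29]


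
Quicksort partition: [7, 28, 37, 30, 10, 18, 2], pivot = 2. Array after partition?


Elements <= 2 go left of pivot.
Result: [2, 28, 37, 30, 10, 18, 7], pivot at index 0


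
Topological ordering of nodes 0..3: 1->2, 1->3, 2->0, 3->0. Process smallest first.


Kahn's algorithm, process smallest node first
Order: [1, 2, 3, 0]


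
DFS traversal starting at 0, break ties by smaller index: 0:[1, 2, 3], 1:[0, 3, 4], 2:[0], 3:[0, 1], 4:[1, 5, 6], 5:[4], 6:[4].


DFS stack-based: start with [0]
Visit order: [0, 1, 3, 4, 5, 6, 2]


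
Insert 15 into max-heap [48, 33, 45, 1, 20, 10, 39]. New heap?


Append 15: [48, 33, 45, 1, 20, 10, 39, 15]
Bubble up: swap idx 7(15) with idx 3(1)
Result: [48, 33, 45, 15, 20, 10, 39, 1]


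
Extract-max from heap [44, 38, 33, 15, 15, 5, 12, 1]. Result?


Max = 44
Replace root with last, heapify down
Resulting heap: [38, 15, 33, 1, 15, 5, 12]


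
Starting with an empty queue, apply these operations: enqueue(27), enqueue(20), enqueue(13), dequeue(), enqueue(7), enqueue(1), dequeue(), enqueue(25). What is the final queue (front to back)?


enqueue(27) -> [27]
enqueue(20) -> [27, 20]
enqueue(13) -> [27, 20, 13]
dequeue() returns 27 -> [20, 13]
enqueue(7) -> [20, 13, 7]
enqueue(1) -> [20, 13, 7, 1]
dequeue() returns 20 -> [13, 7, 1]
enqueue(25) -> [13, 7, 1, 25]
Final queue (front to back): [13, 7, 1, 25]


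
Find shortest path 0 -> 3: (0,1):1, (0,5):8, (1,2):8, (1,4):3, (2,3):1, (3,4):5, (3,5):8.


Dijkstra from 0:
Distances: {0: 0, 1: 1, 2: 9, 3: 9, 4: 4, 5: 8}
Shortest distance to 3 = 9, path = [0, 1, 4, 3]


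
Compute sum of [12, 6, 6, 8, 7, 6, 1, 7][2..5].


Prefix sums: [0, 12, 18, 24, 32, 39, 45, 46, 53]
Sum[2..5] = prefix[6] - prefix[2] = 45 - 18 = 27


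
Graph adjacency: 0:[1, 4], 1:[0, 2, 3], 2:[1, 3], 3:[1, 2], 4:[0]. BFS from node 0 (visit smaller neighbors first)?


BFS queue: start with [0]
Visit order: [0, 1, 4, 2, 3]


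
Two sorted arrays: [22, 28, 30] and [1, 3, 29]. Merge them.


Compare heads, take smaller each step.
Merged: [1, 3, 22, 28, 29, 30]


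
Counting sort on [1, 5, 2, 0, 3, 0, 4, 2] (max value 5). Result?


Count array: [2, 1, 2, 1, 1, 1]
Reconstruct: [0, 0, 1, 2, 2, 3, 4, 5]


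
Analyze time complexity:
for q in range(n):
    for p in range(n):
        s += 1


Per nesting level: O(n) * O(n) = O(n^2)
Complexity: O(n^2)


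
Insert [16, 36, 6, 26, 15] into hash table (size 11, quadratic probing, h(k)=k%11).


Insertions: 16->slot 5; 36->slot 3; 6->slot 6; 26->slot 4; 15->slot 8
Table: [None, None, None, 36, 26, 16, 6, None, 15, None, None]


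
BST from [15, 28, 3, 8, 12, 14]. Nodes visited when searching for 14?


BST root = 15
Search for 14: compare at each node
Path: [15, 3, 8, 12, 14]


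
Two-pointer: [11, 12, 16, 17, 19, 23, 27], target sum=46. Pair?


Two pointers: lo=0, hi=6
Found pair: (19, 27) summing to 46


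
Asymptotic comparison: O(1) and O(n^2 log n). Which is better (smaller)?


constant grows slower than n^2 log n
O(1) is asymptotically smaller; O(n^2 log n) grows faster


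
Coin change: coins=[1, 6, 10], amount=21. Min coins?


dp[0]=0; dp[i]=1+min(dp[i-c] for c in coins)
...dp[16]=2, dp[17]=3, dp[18]=3, dp[19]=4, dp[20]=2, dp[21]=3
Minimum coins for 21 = 3


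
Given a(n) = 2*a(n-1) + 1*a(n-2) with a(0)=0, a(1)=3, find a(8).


Build bottom-up:
...a(6)=210, a(7)=507, a(8)=2*507+1*210=1224


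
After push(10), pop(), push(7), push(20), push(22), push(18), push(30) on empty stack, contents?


push(10) -> [10]
pop() returns 10 -> []
push(7) -> [7]
push(20) -> [7, 20]
push(22) -> [7, 20, 22]
push(18) -> [7, 20, 22, 18]
push(30) -> [7, 20, 22, 18, 30]
Final stack (bottom to top): [7, 20, 22, 18, 30]


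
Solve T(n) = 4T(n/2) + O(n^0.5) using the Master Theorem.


a=4, b=2, c=0.5. log_2(4)=2 > c=0.5. Case 1: O(n^log_b(a)) = O(n^2)
Complexity: O(n^2)


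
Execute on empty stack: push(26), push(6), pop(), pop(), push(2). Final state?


push(26) -> [26]
push(6) -> [26, 6]
pop() returns 6 -> [26]
pop() returns 26 -> []
push(2) -> [2]
Final stack (bottom to top): [2]


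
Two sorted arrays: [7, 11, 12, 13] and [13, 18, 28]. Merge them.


Compare heads, take smaller each step.
Merged: [7, 11, 12, 13, 13, 18, 28]


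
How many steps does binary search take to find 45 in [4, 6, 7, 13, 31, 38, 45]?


Search for 45:
[0,6] mid=3 arr[3]=13
[4,6] mid=5 arr[5]=38
[6,6] mid=6 arr[6]=45
Total: 3 comparisons


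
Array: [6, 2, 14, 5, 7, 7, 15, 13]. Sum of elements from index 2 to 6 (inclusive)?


Prefix sums: [0, 6, 8, 22, 27, 34, 41, 56, 69]
Sum[2..6] = prefix[7] - prefix[2] = 56 - 8 = 48


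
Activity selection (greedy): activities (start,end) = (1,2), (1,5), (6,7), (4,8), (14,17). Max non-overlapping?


Greedy: pick earliest-ending, then skip overlaps.
Selected (3 activities): [(1, 2), (6, 7), (14, 17)]


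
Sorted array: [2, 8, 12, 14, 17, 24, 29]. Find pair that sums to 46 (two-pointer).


Two pointers: lo=0, hi=6
Found pair: (17, 29) summing to 46


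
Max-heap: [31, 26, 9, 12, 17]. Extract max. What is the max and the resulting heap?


Max = 31
Replace root with last, heapify down
Resulting heap: [26, 17, 9, 12]


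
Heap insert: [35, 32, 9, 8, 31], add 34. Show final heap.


Append 34: [35, 32, 9, 8, 31, 34]
Bubble up: swap idx 5(34) with idx 2(9)
Result: [35, 32, 34, 8, 31, 9]


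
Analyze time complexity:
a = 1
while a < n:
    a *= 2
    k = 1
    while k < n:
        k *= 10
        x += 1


Per nesting level: O(log n) * O(log n) = O((log n)^2)
Complexity: O((log n)^2)


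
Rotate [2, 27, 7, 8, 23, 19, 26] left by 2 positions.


Left rotate by 2: [7, 8, 23, 19, 26, 2, 27]


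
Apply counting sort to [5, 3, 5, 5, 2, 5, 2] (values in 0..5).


Count array: [0, 0, 2, 1, 0, 4]
Reconstruct: [2, 2, 3, 5, 5, 5, 5]


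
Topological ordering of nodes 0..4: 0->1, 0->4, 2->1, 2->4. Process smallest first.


Kahn's algorithm, process smallest node first
Order: [0, 2, 1, 3, 4]


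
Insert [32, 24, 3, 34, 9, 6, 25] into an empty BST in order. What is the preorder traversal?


Root = 32; build tree by BST insertion.
Preorder traversal: [32, 24, 3, 9, 6, 25, 34]


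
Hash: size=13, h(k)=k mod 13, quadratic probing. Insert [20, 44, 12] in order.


Insertions: 20->slot 7; 44->slot 5; 12->slot 12
Table: [None, None, None, None, None, 44, None, 20, None, None, None, None, 12]


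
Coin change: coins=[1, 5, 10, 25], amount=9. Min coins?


dp[0]=0; dp[i]=1+min(dp[i-c] for c in coins)
...dp[4]=4, dp[5]=1, dp[6]=2, dp[7]=3, dp[8]=4, dp[9]=5
Minimum coins for 9 = 5


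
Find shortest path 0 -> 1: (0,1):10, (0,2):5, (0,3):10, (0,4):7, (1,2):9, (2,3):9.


Dijkstra from 0:
Distances: {0: 0, 1: 10, 2: 5, 3: 10, 4: 7}
Shortest distance to 1 = 10, path = [0, 1]


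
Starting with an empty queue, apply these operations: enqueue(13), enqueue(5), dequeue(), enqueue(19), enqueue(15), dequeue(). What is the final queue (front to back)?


enqueue(13) -> [13]
enqueue(5) -> [13, 5]
dequeue() returns 13 -> [5]
enqueue(19) -> [5, 19]
enqueue(15) -> [5, 19, 15]
dequeue() returns 5 -> [19, 15]
Final queue (front to back): [19, 15]


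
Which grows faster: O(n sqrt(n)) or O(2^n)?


n^1.5 grows slower than exponential
O(n sqrt(n)) is asymptotically smaller; O(2^n) grows faster


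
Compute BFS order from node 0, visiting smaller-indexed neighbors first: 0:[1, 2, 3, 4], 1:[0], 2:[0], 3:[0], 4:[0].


BFS queue: start with [0]
Visit order: [0, 1, 2, 3, 4]


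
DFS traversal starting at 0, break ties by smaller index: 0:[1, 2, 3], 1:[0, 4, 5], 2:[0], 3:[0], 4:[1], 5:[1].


DFS stack-based: start with [0]
Visit order: [0, 1, 4, 5, 2, 3]


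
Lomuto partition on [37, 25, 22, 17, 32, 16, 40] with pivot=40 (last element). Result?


Elements <= 40 go left of pivot.
Result: [37, 25, 22, 17, 32, 16, 40], pivot at index 6


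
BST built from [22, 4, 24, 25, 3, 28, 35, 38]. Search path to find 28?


BST root = 22
Search for 28: compare at each node
Path: [22, 24, 25, 28]


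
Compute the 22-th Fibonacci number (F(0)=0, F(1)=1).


F(n)=F(n-1)+F(n-2)
...F(20)=6765, F(21)=10946, F(22)=17711


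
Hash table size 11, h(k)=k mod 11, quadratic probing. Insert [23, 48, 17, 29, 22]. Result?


Insertions: 23->slot 1; 48->slot 4; 17->slot 6; 29->slot 7; 22->slot 0
Table: [22, 23, None, None, 48, None, 17, 29, None, None, None]


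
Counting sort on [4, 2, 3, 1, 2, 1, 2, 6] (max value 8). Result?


Count array: [0, 2, 3, 1, 1, 0, 1, 0, 0]
Reconstruct: [1, 1, 2, 2, 2, 3, 4, 6]


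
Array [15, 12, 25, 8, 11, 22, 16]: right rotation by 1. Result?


Right rotate by 1: [16, 15, 12, 25, 8, 11, 22]


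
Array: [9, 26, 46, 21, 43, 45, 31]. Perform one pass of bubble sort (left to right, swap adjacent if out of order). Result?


After one pass: [9, 26, 21, 43, 45, 31, 46]


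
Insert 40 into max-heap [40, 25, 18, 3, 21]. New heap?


Append 40: [40, 25, 18, 3, 21, 40]
Bubble up: swap idx 5(40) with idx 2(18)
Result: [40, 25, 40, 3, 21, 18]


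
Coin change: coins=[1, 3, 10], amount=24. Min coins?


dp[0]=0; dp[i]=1+min(dp[i-c] for c in coins)
...dp[19]=4, dp[20]=2, dp[21]=3, dp[22]=4, dp[23]=3, dp[24]=4
Minimum coins for 24 = 4


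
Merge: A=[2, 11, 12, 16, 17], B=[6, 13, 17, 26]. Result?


Compare heads, take smaller each step.
Merged: [2, 6, 11, 12, 13, 16, 17, 17, 26]


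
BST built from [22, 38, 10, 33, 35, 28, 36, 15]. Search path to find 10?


BST root = 22
Search for 10: compare at each node
Path: [22, 10]


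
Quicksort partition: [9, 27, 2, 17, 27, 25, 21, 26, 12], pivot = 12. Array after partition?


Elements <= 12 go left of pivot.
Result: [9, 2, 12, 17, 27, 25, 21, 26, 27], pivot at index 2


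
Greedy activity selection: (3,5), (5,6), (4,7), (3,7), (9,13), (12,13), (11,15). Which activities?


Greedy: pick earliest-ending, then skip overlaps.
Selected (3 activities): [(3, 5), (5, 6), (9, 13)]
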